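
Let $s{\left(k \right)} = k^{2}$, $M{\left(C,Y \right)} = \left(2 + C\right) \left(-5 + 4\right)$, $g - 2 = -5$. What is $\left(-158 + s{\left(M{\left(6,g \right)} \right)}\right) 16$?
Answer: $-1504$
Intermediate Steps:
$g = -3$ ($g = 2 - 5 = -3$)
$M{\left(C,Y \right)} = -2 - C$ ($M{\left(C,Y \right)} = \left(2 + C\right) \left(-1\right) = -2 - C$)
$\left(-158 + s{\left(M{\left(6,g \right)} \right)}\right) 16 = \left(-158 + \left(-2 - 6\right)^{2}\right) 16 = \left(-158 + \left(-8\right)^{2}\right) 16 = \left(-158 + 64\right) 16 = \left(-94\right) 16 = -1504$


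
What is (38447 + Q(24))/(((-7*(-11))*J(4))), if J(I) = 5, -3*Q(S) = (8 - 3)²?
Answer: 115316/1155 ≈ 99.841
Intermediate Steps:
Q(S) = -25/3 (Q(S) = -(8 - 3)²/3 = -⅓*5² = -⅓*25 = -25/3)
(38447 + Q(24))/(((-7*(-11))*J(4))) = (38447 - 25/3)/((-7*(-11)*5)) = 115316/(3*((77*5))) = (115316/3)/385 = (115316/3)*(1/385) = 115316/1155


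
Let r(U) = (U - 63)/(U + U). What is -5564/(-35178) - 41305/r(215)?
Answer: -12015401711/102828 ≈ -1.1685e+5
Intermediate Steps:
r(U) = (-63 + U)/(2*U) (r(U) = (-63 + U)/((2*U)) = (-63 + U)*(1/(2*U)) = (-63 + U)/(2*U))
-5564/(-35178) - 41305/r(215) = -5564/(-35178) - 41305*430/(-63 + 215) = -5564*(-1/35178) - 41305/((½)*(1/215)*152) = 214/1353 - 41305/76/215 = 214/1353 - 41305*215/76 = 214/1353 - 8880575/76 = -12015401711/102828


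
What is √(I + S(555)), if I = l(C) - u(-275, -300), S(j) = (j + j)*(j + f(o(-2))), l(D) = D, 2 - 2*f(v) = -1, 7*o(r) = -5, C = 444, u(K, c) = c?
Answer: √618459 ≈ 786.42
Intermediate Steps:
o(r) = -5/7 (o(r) = (⅐)*(-5) = -5/7)
f(v) = 3/2 (f(v) = 1 - ½*(-1) = 1 + ½ = 3/2)
S(j) = 2*j*(3/2 + j) (S(j) = (j + j)*(j + 3/2) = (2*j)*(3/2 + j) = 2*j*(3/2 + j))
I = 744 (I = 444 - 1*(-300) = 444 + 300 = 744)
√(I + S(555)) = √(744 + 555*(3 + 2*555)) = √(744 + 555*(3 + 1110)) = √(744 + 555*1113) = √(744 + 617715) = √618459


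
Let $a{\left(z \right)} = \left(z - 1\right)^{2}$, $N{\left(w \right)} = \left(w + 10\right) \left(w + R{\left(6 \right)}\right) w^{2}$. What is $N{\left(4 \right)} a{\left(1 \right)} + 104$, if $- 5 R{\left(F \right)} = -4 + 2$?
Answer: $104$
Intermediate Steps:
$R{\left(F \right)} = \frac{2}{5}$ ($R{\left(F \right)} = - \frac{-4 + 2}{5} = \left(- \frac{1}{5}\right) \left(-2\right) = \frac{2}{5}$)
$N{\left(w \right)} = w^{2} \left(10 + w\right) \left(\frac{2}{5} + w\right)$ ($N{\left(w \right)} = \left(w + 10\right) \left(w + \frac{2}{5}\right) w^{2} = \left(10 + w\right) \left(\frac{2}{5} + w\right) w^{2} = w^{2} \left(10 + w\right) \left(\frac{2}{5} + w\right)$)
$a{\left(z \right)} = \left(-1 + z\right)^{2}$
$N{\left(4 \right)} a{\left(1 \right)} + 104 = 4^{2} \left(4 + 4^{2} + \frac{52}{5} \cdot 4\right) \left(-1 + 1\right)^{2} + 104 = 16 \left(4 + 16 + \frac{208}{5}\right) 0^{2} + 104 = 16 \cdot \frac{308}{5} \cdot 0 + 104 = \frac{4928}{5} \cdot 0 + 104 = 0 + 104 = 104$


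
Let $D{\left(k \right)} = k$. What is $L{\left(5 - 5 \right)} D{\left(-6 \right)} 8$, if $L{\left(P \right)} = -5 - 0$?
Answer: $240$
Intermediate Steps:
$L{\left(P \right)} = -5$ ($L{\left(P \right)} = -5 + 0 = -5$)
$L{\left(5 - 5 \right)} D{\left(-6 \right)} 8 = \left(-5\right) \left(-6\right) 8 = 30 \cdot 8 = 240$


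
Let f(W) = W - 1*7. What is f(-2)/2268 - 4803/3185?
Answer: -173363/114660 ≈ -1.5120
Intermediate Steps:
f(W) = -7 + W (f(W) = W - 7 = -7 + W)
f(-2)/2268 - 4803/3185 = (-7 - 2)/2268 - 4803/3185 = -9*1/2268 - 4803*1/3185 = -1/252 - 4803/3185 = -173363/114660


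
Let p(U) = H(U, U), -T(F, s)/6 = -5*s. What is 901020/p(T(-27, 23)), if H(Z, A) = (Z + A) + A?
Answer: 30034/69 ≈ 435.28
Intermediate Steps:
T(F, s) = 30*s (T(F, s) = -(-30)*s = 30*s)
H(Z, A) = Z + 2*A (H(Z, A) = (A + Z) + A = Z + 2*A)
p(U) = 3*U (p(U) = U + 2*U = 3*U)
901020/p(T(-27, 23)) = 901020/((3*(30*23))) = 901020/((3*690)) = 901020/2070 = 901020*(1/2070) = 30034/69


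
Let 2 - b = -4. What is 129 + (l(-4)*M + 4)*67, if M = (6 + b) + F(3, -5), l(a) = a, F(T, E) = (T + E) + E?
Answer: -943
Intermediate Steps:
b = 6 (b = 2 - 1*(-4) = 2 + 4 = 6)
F(T, E) = T + 2*E (F(T, E) = (E + T) + E = T + 2*E)
M = 5 (M = (6 + 6) + (3 + 2*(-5)) = 12 + (3 - 10) = 12 - 7 = 5)
129 + (l(-4)*M + 4)*67 = 129 + (-4*5 + 4)*67 = 129 + (-20 + 4)*67 = 129 - 16*67 = 129 - 1072 = -943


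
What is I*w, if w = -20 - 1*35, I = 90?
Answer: -4950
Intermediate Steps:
w = -55 (w = -20 - 35 = -55)
I*w = 90*(-55) = -4950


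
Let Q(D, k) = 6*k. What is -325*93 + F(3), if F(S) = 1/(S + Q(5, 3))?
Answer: -634724/21 ≈ -30225.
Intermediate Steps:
F(S) = 1/(18 + S) (F(S) = 1/(S + 6*3) = 1/(S + 18) = 1/(18 + S))
-325*93 + F(3) = -325*93 + 1/(18 + 3) = -30225 + 1/21 = -634724/21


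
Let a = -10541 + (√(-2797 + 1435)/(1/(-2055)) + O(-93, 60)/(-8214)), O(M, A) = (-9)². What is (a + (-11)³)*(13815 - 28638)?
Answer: 481829960349/2738 + 30461265*I*√1362 ≈ 1.7598e+8 + 1.1242e+9*I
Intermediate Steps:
O(M, A) = 81
a = -28861285/2738 - 2055*I*√1362 (a = -10541 + (√(-2797 + 1435)/(1/(-2055)) + 81/(-8214)) = -10541 + (√(-1362)/(-1/2055) + 81*(-1/8214)) = -10541 + ((I*√1362)*(-2055) - 27/2738) = -10541 + (-2055*I*√1362 - 27/2738) = -10541 + (-27/2738 - 2055*I*√1362) = -28861285/2738 - 2055*I*√1362 ≈ -10541.0 - 75840.0*I)
(a + (-11)³)*(13815 - 28638) = ((-28861285/2738 - 2055*I*√1362) + (-11)³)*(13815 - 28638) = ((-28861285/2738 - 2055*I*√1362) - 1331)*(-14823) = (-32505563/2738 - 2055*I*√1362)*(-14823) = 481829960349/2738 + 30461265*I*√1362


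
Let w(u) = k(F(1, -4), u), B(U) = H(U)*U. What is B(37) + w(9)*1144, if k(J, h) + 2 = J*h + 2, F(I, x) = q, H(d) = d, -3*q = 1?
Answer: -2063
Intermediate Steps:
q = -⅓ (q = -⅓*1 = -⅓ ≈ -0.33333)
F(I, x) = -⅓
k(J, h) = J*h (k(J, h) = -2 + (J*h + 2) = -2 + (2 + J*h) = J*h)
B(U) = U² (B(U) = U*U = U²)
w(u) = -u/3
B(37) + w(9)*1144 = 37² - ⅓*9*1144 = 1369 - 3*1144 = 1369 - 3432 = -2063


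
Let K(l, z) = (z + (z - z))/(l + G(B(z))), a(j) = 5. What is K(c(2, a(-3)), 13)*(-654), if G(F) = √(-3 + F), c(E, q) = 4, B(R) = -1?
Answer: -8502/5 + 4251*I/5 ≈ -1700.4 + 850.2*I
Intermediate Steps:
K(l, z) = z/(l + 2*I) (K(l, z) = (z + (z - z))/(l + √(-3 - 1)) = (z + 0)/(l + √(-4)) = z/(l + 2*I))
K(c(2, a(-3)), 13)*(-654) = (13/(4 + 2*I))*(-654) = (13*((4 - 2*I)/20))*(-654) = (13*(4 - 2*I)/20)*(-654) = -4251*(4 - 2*I)/10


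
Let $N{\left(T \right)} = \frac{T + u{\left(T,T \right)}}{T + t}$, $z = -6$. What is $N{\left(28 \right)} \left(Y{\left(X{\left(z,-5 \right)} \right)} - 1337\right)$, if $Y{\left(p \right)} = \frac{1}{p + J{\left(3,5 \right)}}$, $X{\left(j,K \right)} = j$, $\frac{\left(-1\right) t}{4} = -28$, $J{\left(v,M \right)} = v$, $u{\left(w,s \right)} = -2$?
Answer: $- \frac{26078}{105} \approx -248.36$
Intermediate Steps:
$t = 112$ ($t = \left(-4\right) \left(-28\right) = 112$)
$Y{\left(p \right)} = \frac{1}{3 + p}$ ($Y{\left(p \right)} = \frac{1}{p + 3} = \frac{1}{3 + p}$)
$N{\left(T \right)} = \frac{-2 + T}{112 + T}$ ($N{\left(T \right)} = \frac{T - 2}{T + 112} = \frac{-2 + T}{112 + T}$)
$N{\left(28 \right)} \left(Y{\left(X{\left(z,-5 \right)} \right)} - 1337\right) = \frac{-2 + 28}{112 + 28} \left(\frac{1}{3 - 6} - 1337\right) = \frac{1}{140} \cdot 26 \left(\frac{1}{-3} - 1337\right) = \frac{1}{140} \cdot 26 \left(- \frac{1}{3} - 1337\right) = \frac{13}{70} \left(- \frac{4012}{3}\right) = - \frac{26078}{105}$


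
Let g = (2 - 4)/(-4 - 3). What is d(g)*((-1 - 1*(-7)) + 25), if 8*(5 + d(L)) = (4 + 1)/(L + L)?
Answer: -3875/32 ≈ -121.09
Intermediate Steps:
g = 2/7 (g = -2/(-7) = -2*(-1/7) = 2/7 ≈ 0.28571)
d(L) = -5 + 5/(16*L) (d(L) = -5 + ((4 + 1)/(L + L))/8 = -5 + (5/((2*L)))/8 = -5 + (5*(1/(2*L)))/8 = -5 + (5/(2*L))/8 = -5 + 5/(16*L))
d(g)*((-1 - 1*(-7)) + 25) = (-5 + 5/(16*(2/7)))*((-1 - 1*(-7)) + 25) = (-5 + (5/16)*(7/2))*((-1 + 7) + 25) = (-5 + 35/32)*(6 + 25) = -125/32*31 = -3875/32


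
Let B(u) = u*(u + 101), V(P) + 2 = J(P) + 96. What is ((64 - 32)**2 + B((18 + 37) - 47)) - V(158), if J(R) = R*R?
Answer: -23162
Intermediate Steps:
J(R) = R**2
V(P) = 94 + P**2 (V(P) = -2 + (P**2 + 96) = -2 + (96 + P**2) = 94 + P**2)
B(u) = u*(101 + u)
((64 - 32)**2 + B((18 + 37) - 47)) - V(158) = ((64 - 32)**2 + ((18 + 37) - 47)*(101 + ((18 + 37) - 47))) - (94 + 158**2) = (32**2 + (55 - 47)*(101 + (55 - 47))) - (94 + 24964) = (1024 + 8*(101 + 8)) - 1*25058 = (1024 + 8*109) - 25058 = (1024 + 872) - 25058 = 1896 - 25058 = -23162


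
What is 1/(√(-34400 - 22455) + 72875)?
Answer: 14575/1062164496 - I*√56855/5310822480 ≈ 1.3722e-5 - 4.4898e-8*I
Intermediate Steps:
1/(√(-34400 - 22455) + 72875) = 1/(√(-56855) + 72875) = 1/(I*√56855 + 72875) = 1/(72875 + I*√56855)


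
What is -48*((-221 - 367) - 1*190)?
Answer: 37344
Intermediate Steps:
-48*((-221 - 367) - 1*190) = -48*(-588 - 190) = -48*(-778) = 37344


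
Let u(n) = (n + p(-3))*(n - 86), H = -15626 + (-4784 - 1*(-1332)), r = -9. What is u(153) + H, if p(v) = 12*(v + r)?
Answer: -18475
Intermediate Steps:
p(v) = -108 + 12*v (p(v) = 12*(v - 9) = 12*(-9 + v) = -108 + 12*v)
H = -19078 (H = -15626 + (-4784 + 1332) = -15626 - 3452 = -19078)
u(n) = (-144 + n)*(-86 + n) (u(n) = (n + (-108 + 12*(-3)))*(n - 86) = (n + (-108 - 36))*(-86 + n) = (n - 144)*(-86 + n) = (-144 + n)*(-86 + n))
u(153) + H = (12384 + 153**2 - 230*153) - 19078 = (12384 + 23409 - 35190) - 19078 = 603 - 19078 = -18475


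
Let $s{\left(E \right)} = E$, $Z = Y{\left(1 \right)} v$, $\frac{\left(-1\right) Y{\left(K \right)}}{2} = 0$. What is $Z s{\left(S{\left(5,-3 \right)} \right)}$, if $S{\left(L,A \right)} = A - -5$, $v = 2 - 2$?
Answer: $0$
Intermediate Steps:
$Y{\left(K \right)} = 0$ ($Y{\left(K \right)} = \left(-2\right) 0 = 0$)
$v = 0$ ($v = 2 - 2 = 0$)
$S{\left(L,A \right)} = 5 + A$ ($S{\left(L,A \right)} = A + 5 = 5 + A$)
$Z = 0$ ($Z = 0 \cdot 0 = 0$)
$Z s{\left(S{\left(5,-3 \right)} \right)} = 0 \left(5 - 3\right) = 0 \cdot 2 = 0$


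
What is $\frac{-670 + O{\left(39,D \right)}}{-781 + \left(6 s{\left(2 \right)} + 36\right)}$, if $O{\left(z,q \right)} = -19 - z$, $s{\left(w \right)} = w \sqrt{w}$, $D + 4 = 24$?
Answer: $\frac{542360}{554737} + \frac{8736 \sqrt{2}}{554737} \approx 0.99996$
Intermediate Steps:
$D = 20$ ($D = -4 + 24 = 20$)
$s{\left(w \right)} = w^{\frac{3}{2}}$
$\frac{-670 + O{\left(39,D \right)}}{-781 + \left(6 s{\left(2 \right)} + 36\right)} = \frac{-670 - 58}{-781 + \left(6 \cdot 2^{\frac{3}{2}} + 36\right)} = \frac{-670 - 58}{-781 + \left(6 \cdot 2 \sqrt{2} + 36\right)} = \frac{-670 - 58}{-781 + \left(12 \sqrt{2} + 36\right)} = - \frac{728}{-781 + \left(36 + 12 \sqrt{2}\right)} = - \frac{728}{-745 + 12 \sqrt{2}}$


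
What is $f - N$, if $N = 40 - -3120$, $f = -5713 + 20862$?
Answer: $11989$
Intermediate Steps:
$f = 15149$
$N = 3160$ ($N = 40 + 3120 = 3160$)
$f - N = 15149 - 3160 = 11989$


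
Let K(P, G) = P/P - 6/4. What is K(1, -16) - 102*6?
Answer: -1225/2 ≈ -612.50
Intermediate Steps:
K(P, G) = -½ (K(P, G) = 1 - 6*¼ = 1 - 3/2 = -½)
K(1, -16) - 102*6 = -½ - 102*6 = -½ - 612 = -1225/2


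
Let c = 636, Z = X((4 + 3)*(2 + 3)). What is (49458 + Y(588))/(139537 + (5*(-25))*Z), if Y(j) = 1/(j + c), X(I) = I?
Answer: 60536593/165438288 ≈ 0.36592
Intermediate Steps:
Z = 35 (Z = (4 + 3)*(2 + 3) = 7*5 = 35)
Y(j) = 1/(636 + j) (Y(j) = 1/(j + 636) = 1/(636 + j))
(49458 + Y(588))/(139537 + (5*(-25))*Z) = (49458 + 1/(636 + 588))/(139537 + (5*(-25))*35) = (49458 + 1/1224)/(139537 - 125*35) = (49458 + 1/1224)/(139537 - 4375) = (60536593/1224)/135162 = (60536593/1224)*(1/135162) = 60536593/165438288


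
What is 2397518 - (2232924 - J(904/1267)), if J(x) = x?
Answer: 208541502/1267 ≈ 1.6459e+5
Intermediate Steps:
2397518 - (2232924 - J(904/1267)) = 2397518 - (2232924 - 904/1267) = 2397518 - 1*2829113804/1267 = 2397518 - 2829113804/1267 = 208541502/1267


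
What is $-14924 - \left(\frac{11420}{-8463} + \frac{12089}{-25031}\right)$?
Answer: $- \frac{3161072492945}{211837353} \approx -14922.0$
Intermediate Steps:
$-14924 - \left(\frac{11420}{-8463} + \frac{12089}{-25031}\right) = -14924 - \left(11420 \left(- \frac{1}{8463}\right) + 12089 \left(- \frac{1}{25031}\right)\right) = -14924 - \left(- \frac{11420}{8463} - \frac{12089}{25031}\right) = -14924 - - \frac{388163227}{211837353} = -14924 + \frac{388163227}{211837353} = - \frac{3161072492945}{211837353}$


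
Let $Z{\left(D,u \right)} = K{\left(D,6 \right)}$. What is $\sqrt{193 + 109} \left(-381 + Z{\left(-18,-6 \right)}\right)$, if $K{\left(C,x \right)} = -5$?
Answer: $- 386 \sqrt{302} \approx -6708.0$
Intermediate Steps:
$Z{\left(D,u \right)} = -5$
$\sqrt{193 + 109} \left(-381 + Z{\left(-18,-6 \right)}\right) = \sqrt{193 + 109} \left(-381 - 5\right) = \sqrt{302} \left(-386\right) = - 386 \sqrt{302}$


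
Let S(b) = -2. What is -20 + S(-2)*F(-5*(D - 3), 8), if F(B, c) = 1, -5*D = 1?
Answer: -22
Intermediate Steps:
D = -1/5 (D = -1/5*1 = -1/5 ≈ -0.20000)
-20 + S(-2)*F(-5*(D - 3), 8) = -20 - 2*1 = -20 - 2 = -22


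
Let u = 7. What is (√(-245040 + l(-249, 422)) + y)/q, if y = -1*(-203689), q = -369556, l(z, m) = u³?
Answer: -203689/369556 - I*√244697/369556 ≈ -0.55117 - 0.0013385*I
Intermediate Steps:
l(z, m) = 343 (l(z, m) = 7³ = 343)
y = 203689
(√(-245040 + l(-249, 422)) + y)/q = (√(-245040 + 343) + 203689)/(-369556) = (√(-244697) + 203689)*(-1/369556) = (I*√244697 + 203689)*(-1/369556) = (203689 + I*√244697)*(-1/369556) = -203689/369556 - I*√244697/369556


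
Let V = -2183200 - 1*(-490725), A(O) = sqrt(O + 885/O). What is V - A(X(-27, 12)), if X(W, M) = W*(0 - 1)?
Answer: -1692475 - sqrt(538)/3 ≈ -1.6925e+6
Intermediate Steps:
X(W, M) = -W (X(W, M) = W*(-1) = -W)
V = -1692475 (V = -2183200 + 490725 = -1692475)
V - A(X(-27, 12)) = -1692475 - sqrt(-1*(-27) + 885/((-1*(-27)))) = -1692475 - sqrt(27 + 885/27) = -1692475 - sqrt(27 + 885*(1/27)) = -1692475 - sqrt(27 + 295/9) = -1692475 - sqrt(538/9) = -1692475 - sqrt(538)/3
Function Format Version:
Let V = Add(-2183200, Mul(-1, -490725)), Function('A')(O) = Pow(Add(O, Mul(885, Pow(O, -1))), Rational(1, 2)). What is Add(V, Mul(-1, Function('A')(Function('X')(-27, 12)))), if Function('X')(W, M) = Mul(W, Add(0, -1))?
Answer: Add(-1692475, Mul(Rational(-1, 3), Pow(538, Rational(1, 2)))) ≈ -1.6925e+6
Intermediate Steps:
Function('X')(W, M) = Mul(-1, W) (Function('X')(W, M) = Mul(W, -1) = Mul(-1, W))
V = -1692475 (V = Add(-2183200, 490725) = -1692475)
Add(V, Mul(-1, Function('A')(Function('X')(-27, 12)))) = Add(-1692475, Mul(-1, Pow(Add(Mul(-1, -27), Mul(885, Pow(Mul(-1, -27), -1))), Rational(1, 2)))) = Add(-1692475, Mul(-1, Pow(Add(27, Mul(885, Pow(27, -1))), Rational(1, 2)))) = Add(-1692475, Mul(-1, Pow(Add(27, Mul(885, Rational(1, 27))), Rational(1, 2)))) = Add(-1692475, Mul(-1, Pow(Add(27, Rational(295, 9)), Rational(1, 2)))) = Add(-1692475, Mul(-1, Pow(Rational(538, 9), Rational(1, 2)))) = Add(-1692475, Mul(-1, Mul(Rational(1, 3), Pow(538, Rational(1, 2))))) = Add(-1692475, Mul(Rational(-1, 3), Pow(538, Rational(1, 2))))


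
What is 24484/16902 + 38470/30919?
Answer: 703620368/261296469 ≈ 2.6928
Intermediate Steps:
24484/16902 + 38470/30919 = 24484*(1/16902) + 38470*(1/30919) = 12242/8451 + 38470/30919 = 703620368/261296469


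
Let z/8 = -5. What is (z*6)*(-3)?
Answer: 720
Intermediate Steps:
z = -40 (z = 8*(-5) = -40)
(z*6)*(-3) = -40*6*(-3) = -240*(-3) = 720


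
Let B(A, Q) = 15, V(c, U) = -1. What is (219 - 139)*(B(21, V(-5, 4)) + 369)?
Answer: 30720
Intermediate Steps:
(219 - 139)*(B(21, V(-5, 4)) + 369) = (219 - 139)*(15 + 369) = 80*384 = 30720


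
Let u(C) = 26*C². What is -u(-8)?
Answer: -1664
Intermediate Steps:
-u(-8) = -26*(-8)² = -26*64 = -1*1664 = -1664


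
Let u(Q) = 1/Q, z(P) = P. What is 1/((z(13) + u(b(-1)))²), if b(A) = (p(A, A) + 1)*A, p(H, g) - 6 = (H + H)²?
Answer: 121/20164 ≈ 0.0060008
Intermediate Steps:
p(H, g) = 6 + 4*H² (p(H, g) = 6 + (H + H)² = 6 + (2*H)² = 6 + 4*H²)
b(A) = A*(7 + 4*A²) (b(A) = ((6 + 4*A²) + 1)*A = (7 + 4*A²)*A = A*(7 + 4*A²))
1/((z(13) + u(b(-1)))²) = 1/((13 + 1/(-(7 + 4*(-1)²)))²) = 1/((13 + 1/(-(7 + 4*1)))²) = 1/((13 + 1/(-(7 + 4)))²) = 1/((13 + 1/(-1*11))²) = 1/((13 + 1/(-11))²) = 1/((13 - 1/11)²) = 1/((142/11)²) = 1/(20164/121) = 121/20164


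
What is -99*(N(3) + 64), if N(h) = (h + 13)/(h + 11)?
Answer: -45144/7 ≈ -6449.1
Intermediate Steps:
N(h) = (13 + h)/(11 + h)
-99*(N(3) + 64) = -99*((13 + 3)/(11 + 3) + 64) = -99*(16/14 + 64) = -99*((1/14)*16 + 64) = -99*(8/7 + 64) = -99*456/7 = -45144/7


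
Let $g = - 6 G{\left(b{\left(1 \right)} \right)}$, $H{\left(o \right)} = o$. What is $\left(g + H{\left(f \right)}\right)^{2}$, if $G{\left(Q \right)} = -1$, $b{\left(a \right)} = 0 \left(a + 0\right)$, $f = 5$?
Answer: $121$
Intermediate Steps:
$b{\left(a \right)} = 0$ ($b{\left(a \right)} = 0 a = 0$)
$g = 6$ ($g = \left(-6\right) \left(-1\right) = 6$)
$\left(g + H{\left(f \right)}\right)^{2} = \left(6 + 5\right)^{2} = 11^{2} = 121$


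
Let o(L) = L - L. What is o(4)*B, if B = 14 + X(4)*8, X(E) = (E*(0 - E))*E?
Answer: 0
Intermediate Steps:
X(E) = -E**3 (X(E) = (E*(-E))*E = (-E**2)*E = -E**3)
B = -498 (B = 14 - 1*4**3*8 = 14 - 1*64*8 = 14 - 64*8 = 14 - 512 = -498)
o(L) = 0
o(4)*B = 0*(-498) = 0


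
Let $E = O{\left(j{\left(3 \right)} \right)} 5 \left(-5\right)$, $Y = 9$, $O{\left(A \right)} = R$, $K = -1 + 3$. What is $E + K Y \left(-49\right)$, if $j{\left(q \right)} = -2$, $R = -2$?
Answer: $-832$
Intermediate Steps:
$K = 2$
$O{\left(A \right)} = -2$
$E = 50$ ($E = \left(-2\right) 5 \left(-5\right) = \left(-10\right) \left(-5\right) = 50$)
$E + K Y \left(-49\right) = 50 + 2 \cdot 9 \left(-49\right) = 50 + 18 \left(-49\right) = 50 - 882 = -832$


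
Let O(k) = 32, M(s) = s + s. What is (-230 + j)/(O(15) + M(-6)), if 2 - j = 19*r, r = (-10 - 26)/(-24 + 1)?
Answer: -1482/115 ≈ -12.887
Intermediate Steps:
r = 36/23 (r = -36/(-23) = -36*(-1/23) = 36/23 ≈ 1.5652)
M(s) = 2*s
j = -638/23 (j = 2 - 19*36/23 = 2 - 1*684/23 = 2 - 684/23 = -638/23 ≈ -27.739)
(-230 + j)/(O(15) + M(-6)) = (-230 - 638/23)/(32 + 2*(-6)) = -5928/(23*(32 - 12)) = -5928/23/20 = -5928/23*1/20 = -1482/115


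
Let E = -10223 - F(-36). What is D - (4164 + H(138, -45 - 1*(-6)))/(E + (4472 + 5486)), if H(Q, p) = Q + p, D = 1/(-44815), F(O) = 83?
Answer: 2195931/179260 ≈ 12.250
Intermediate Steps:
D = -1/44815 ≈ -2.2314e-5
E = -10306 (E = -10223 - 1*83 = -10223 - 83 = -10306)
D - (4164 + H(138, -45 - 1*(-6)))/(E + (4472 + 5486)) = -1/44815 - (4164 + (138 + (-45 - 1*(-6))))/(-10306 + (4472 + 5486)) = -1/44815 - (4164 + (138 + (-45 + 6)))/(-10306 + 9958) = -1/44815 - (4164 + (138 - 39))/(-348) = -1/44815 - (4164 + 99)*(-1)/348 = -1/44815 - 4263*(-1)/348 = -1/44815 - 1*(-49/4) = -1/44815 + 49/4 = 2195931/179260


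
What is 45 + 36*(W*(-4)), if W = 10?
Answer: -1395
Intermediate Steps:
45 + 36*(W*(-4)) = 45 + 36*(10*(-4)) = 45 + 36*(-40) = 45 - 1440 = -1395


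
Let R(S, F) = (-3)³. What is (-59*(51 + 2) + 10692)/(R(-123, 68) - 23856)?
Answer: -7565/23883 ≈ -0.31675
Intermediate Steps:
R(S, F) = -27
(-59*(51 + 2) + 10692)/(R(-123, 68) - 23856) = (-59*(51 + 2) + 10692)/(-27 - 23856) = (-59*53 + 10692)/(-23883) = (-3127 + 10692)*(-1/23883) = 7565*(-1/23883) = -7565/23883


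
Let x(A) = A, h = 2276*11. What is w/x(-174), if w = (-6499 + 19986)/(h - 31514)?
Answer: 13487/1127172 ≈ 0.011965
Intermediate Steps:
h = 25036
w = -13487/6478 (w = (-6499 + 19986)/(25036 - 31514) = 13487/(-6478) = 13487*(-1/6478) = -13487/6478 ≈ -2.0820)
w/x(-174) = -13487/6478/(-174) = -13487/6478*(-1/174) = 13487/1127172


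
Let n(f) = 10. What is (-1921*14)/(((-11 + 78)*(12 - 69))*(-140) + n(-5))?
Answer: -13447/267335 ≈ -0.050300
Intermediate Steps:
(-1921*14)/(((-11 + 78)*(12 - 69))*(-140) + n(-5)) = (-1921*14)/(((-11 + 78)*(12 - 69))*(-140) + 10) = -26894/((67*(-57))*(-140) + 10) = -26894/(-3819*(-140) + 10) = -26894/(534660 + 10) = -26894/534670 = -26894*1/534670 = -13447/267335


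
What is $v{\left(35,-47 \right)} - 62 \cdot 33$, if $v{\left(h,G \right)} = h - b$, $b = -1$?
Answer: $-2010$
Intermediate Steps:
$v{\left(h,G \right)} = 1 + h$ ($v{\left(h,G \right)} = h - -1 = h + 1 = 1 + h$)
$v{\left(35,-47 \right)} - 62 \cdot 33 = \left(1 + 35\right) - 62 \cdot 33 = 36 - 2046 = -2010$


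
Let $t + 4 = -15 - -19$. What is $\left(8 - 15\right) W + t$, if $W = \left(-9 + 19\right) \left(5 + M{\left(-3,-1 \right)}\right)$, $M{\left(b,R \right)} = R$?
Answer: $-280$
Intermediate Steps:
$W = 40$ ($W = \left(-9 + 19\right) \left(5 - 1\right) = 10 \cdot 4 = 40$)
$t = 0$ ($t = -4 - -4 = -4 + \left(-15 + 19\right) = -4 + 4 = 0$)
$\left(8 - 15\right) W + t = \left(8 - 15\right) 40 + 0 = \left(-7\right) 40 + 0 = -280 + 0 = -280$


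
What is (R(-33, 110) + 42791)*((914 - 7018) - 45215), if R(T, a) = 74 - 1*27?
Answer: -2198403322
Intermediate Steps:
R(T, a) = 47 (R(T, a) = 74 - 27 = 47)
(R(-33, 110) + 42791)*((914 - 7018) - 45215) = (47 + 42791)*((914 - 7018) - 45215) = 42838*(-6104 - 45215) = 42838*(-51319) = -2198403322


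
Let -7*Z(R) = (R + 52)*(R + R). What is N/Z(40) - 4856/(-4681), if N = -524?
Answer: 13227517/8613040 ≈ 1.5358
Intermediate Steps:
Z(R) = -2*R*(52 + R)/7 (Z(R) = -(R + 52)*(R + R)/7 = -(52 + R)*2*R/7 = -2*R*(52 + R)/7)
N/Z(40) - 4856/(-4681) = -524*(-7/(80*(52 + 40))) - 4856/(-4681) = -524/((-2/7*40*92)) - 4856*(-1/4681) = -524/(-7360/7) + 4856/4681 = -524*(-7/7360) + 4856/4681 = 917/1840 + 4856/4681 = 13227517/8613040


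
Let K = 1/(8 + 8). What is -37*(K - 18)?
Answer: 10619/16 ≈ 663.69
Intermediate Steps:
K = 1/16 ≈ 0.062500
-37*(K - 18) = -37*(1/16 - 18) = -37*(-287/16) = 10619/16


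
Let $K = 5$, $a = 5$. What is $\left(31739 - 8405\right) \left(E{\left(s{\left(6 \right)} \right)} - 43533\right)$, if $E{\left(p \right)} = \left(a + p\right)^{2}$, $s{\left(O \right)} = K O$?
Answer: $-987214872$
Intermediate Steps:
$s{\left(O \right)} = 5 O$
$E{\left(p \right)} = \left(5 + p\right)^{2}$
$\left(31739 - 8405\right) \left(E{\left(s{\left(6 \right)} \right)} - 43533\right) = \left(31739 - 8405\right) \left(\left(5 + 5 \cdot 6\right)^{2} - 43533\right) = 23334 \left(\left(5 + 30\right)^{2} - 43533\right) = 23334 \left(35^{2} - 43533\right) = 23334 \left(1225 - 43533\right) = 23334 \left(-42308\right) = -987214872$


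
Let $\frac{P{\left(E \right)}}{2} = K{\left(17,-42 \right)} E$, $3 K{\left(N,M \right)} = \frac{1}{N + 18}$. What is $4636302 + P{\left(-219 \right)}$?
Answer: $\frac{162270424}{35} \approx 4.6363 \cdot 10^{6}$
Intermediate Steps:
$K{\left(N,M \right)} = \frac{1}{3 \left(18 + N\right)}$ ($K{\left(N,M \right)} = \frac{1}{3 \left(N + 18\right)} = \frac{1}{3 \left(18 + N\right)}$)
$P{\left(E \right)} = \frac{2 E}{105}$ ($P{\left(E \right)} = 2 \frac{1}{3 \left(18 + 17\right)} E = 2 \frac{1}{3 \cdot 35} E = 2 \cdot \frac{1}{3} \cdot \frac{1}{35} E = 2 \frac{E}{105} = \frac{2 E}{105}$)
$4636302 + P{\left(-219 \right)} = 4636302 + \frac{2}{105} \left(-219\right) = 4636302 - \frac{146}{35} = \frac{162270424}{35}$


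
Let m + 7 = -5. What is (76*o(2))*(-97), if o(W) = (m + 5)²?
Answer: -361228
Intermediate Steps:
m = -12 (m = -7 - 5 = -12)
o(W) = 49 (o(W) = (-12 + 5)² = (-7)² = 49)
(76*o(2))*(-97) = (76*49)*(-97) = 3724*(-97) = -361228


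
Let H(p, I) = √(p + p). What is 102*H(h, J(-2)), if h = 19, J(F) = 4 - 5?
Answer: 102*√38 ≈ 628.77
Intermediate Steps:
J(F) = -1
H(p, I) = √2*√p (H(p, I) = √(2*p) = √2*√p)
102*H(h, J(-2)) = 102*(√2*√19) = 102*√38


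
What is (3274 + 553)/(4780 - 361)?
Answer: 3827/4419 ≈ 0.86603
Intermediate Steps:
(3274 + 553)/(4780 - 361) = 3827/4419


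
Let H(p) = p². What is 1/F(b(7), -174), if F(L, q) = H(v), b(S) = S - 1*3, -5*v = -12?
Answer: 25/144 ≈ 0.17361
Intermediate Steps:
v = 12/5 (v = -⅕*(-12) = 12/5 ≈ 2.4000)
b(S) = -3 + S (b(S) = S - 3 = -3 + S)
F(L, q) = 144/25 (F(L, q) = (12/5)² = 144/25)
1/F(b(7), -174) = 1/(144/25) = 25/144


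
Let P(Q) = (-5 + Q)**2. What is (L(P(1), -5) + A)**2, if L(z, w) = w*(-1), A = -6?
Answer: 1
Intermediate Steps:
L(z, w) = -w
(L(P(1), -5) + A)**2 = (-1*(-5) - 6)**2 = (5 - 6)**2 = (-1)**2 = 1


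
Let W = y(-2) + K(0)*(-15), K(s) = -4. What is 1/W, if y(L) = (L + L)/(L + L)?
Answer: 1/61 ≈ 0.016393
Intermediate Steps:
y(L) = 1 (y(L) = (2*L)/((2*L)) = (2*L)*(1/(2*L)) = 1)
W = 61 (W = 1 - 4*(-15) = 1 + 60 = 61)
1/W = 1/61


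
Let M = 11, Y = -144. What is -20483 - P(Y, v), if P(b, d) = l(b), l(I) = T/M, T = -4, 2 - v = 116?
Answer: -225309/11 ≈ -20483.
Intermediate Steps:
v = -114 (v = 2 - 1*116 = 2 - 116 = -114)
l(I) = -4/11
P(b, d) = -4/11
-20483 - P(Y, v) = -20483 - 1*(-4/11) = -20483 + 4/11 = -225309/11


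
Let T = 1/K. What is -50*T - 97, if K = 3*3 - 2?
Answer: -729/7 ≈ -104.14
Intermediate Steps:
K = 7 (K = 9 - 2 = 7)
T = ⅐ (T = 1/7 = ⅐ ≈ 0.14286)
-50*T - 97 = -50*⅐ - 97 = -50/7 - 97 = -729/7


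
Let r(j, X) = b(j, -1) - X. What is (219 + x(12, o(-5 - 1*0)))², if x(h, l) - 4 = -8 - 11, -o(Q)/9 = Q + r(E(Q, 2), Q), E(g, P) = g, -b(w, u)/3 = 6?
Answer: 41616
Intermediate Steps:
b(w, u) = -18 (b(w, u) = -3*6 = -18)
r(j, X) = -18 - X
o(Q) = 162 (o(Q) = -9*(Q + (-18 - Q)) = -9*(-18) = 162)
x(h, l) = -15 (x(h, l) = 4 + (-8 - 11) = 4 - 19 = -15)
(219 + x(12, o(-5 - 1*0)))² = (219 - 15)² = 204² = 41616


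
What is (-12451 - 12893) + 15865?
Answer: -9479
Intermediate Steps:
(-12451 - 12893) + 15865 = -25344 + 15865 = -9479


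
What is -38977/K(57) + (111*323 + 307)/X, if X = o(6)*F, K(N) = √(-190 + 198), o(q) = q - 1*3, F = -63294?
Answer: -18080/94941 - 38977*√2/4 ≈ -13781.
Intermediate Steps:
o(q) = -3 + q (o(q) = q - 3 = -3 + q)
K(N) = 2*√2 (K(N) = √8 = 2*√2)
X = -189882 (X = (-3 + 6)*(-63294) = 3*(-63294) = -189882)
-38977/K(57) + (111*323 + 307)/X = -38977*√2/4 + (111*323 + 307)/(-189882) = -38977*√2/4 + (35853 + 307)*(-1/189882) = -38977*√2/4 + 36160*(-1/189882) = -38977*√2/4 - 18080/94941 = -18080/94941 - 38977*√2/4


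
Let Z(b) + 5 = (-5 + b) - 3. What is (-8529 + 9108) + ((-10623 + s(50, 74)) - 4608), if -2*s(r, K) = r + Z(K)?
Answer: -29415/2 ≈ -14708.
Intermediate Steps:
Z(b) = -13 + b (Z(b) = -5 + ((-5 + b) - 3) = -5 + (-8 + b) = -13 + b)
s(r, K) = 13/2 - K/2 - r/2 (s(r, K) = -(r + (-13 + K))/2 = -(-13 + K + r)/2 = 13/2 - K/2 - r/2)
(-8529 + 9108) + ((-10623 + s(50, 74)) - 4608) = (-8529 + 9108) + ((-10623 + (13/2 - ½*74 - ½*50)) - 4608) = 579 + ((-10623 + (13/2 - 37 - 25)) - 4608) = 579 + ((-10623 - 111/2) - 4608) = 579 + (-21357/2 - 4608) = 579 - 30573/2 = -29415/2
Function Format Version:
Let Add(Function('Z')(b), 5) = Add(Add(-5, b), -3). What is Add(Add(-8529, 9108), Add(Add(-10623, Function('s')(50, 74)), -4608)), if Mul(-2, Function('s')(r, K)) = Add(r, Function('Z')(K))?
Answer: Rational(-29415, 2) ≈ -14708.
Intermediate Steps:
Function('Z')(b) = Add(-13, b) (Function('Z')(b) = Add(-5, Add(Add(-5, b), -3)) = Add(-5, Add(-8, b)) = Add(-13, b))
Function('s')(r, K) = Add(Rational(13, 2), Mul(Rational(-1, 2), K), Mul(Rational(-1, 2), r)) (Function('s')(r, K) = Mul(Rational(-1, 2), Add(r, Add(-13, K))) = Mul(Rational(-1, 2), Add(-13, K, r)) = Add(Rational(13, 2), Mul(Rational(-1, 2), K), Mul(Rational(-1, 2), r)))
Add(Add(-8529, 9108), Add(Add(-10623, Function('s')(50, 74)), -4608)) = Add(Add(-8529, 9108), Add(Add(-10623, Add(Rational(13, 2), Mul(Rational(-1, 2), 74), Mul(Rational(-1, 2), 50))), -4608)) = Add(579, Add(Add(-10623, Add(Rational(13, 2), -37, -25)), -4608)) = Add(579, Add(Add(-10623, Rational(-111, 2)), -4608)) = Add(579, Add(Rational(-21357, 2), -4608)) = Add(579, Rational(-30573, 2)) = Rational(-29415, 2)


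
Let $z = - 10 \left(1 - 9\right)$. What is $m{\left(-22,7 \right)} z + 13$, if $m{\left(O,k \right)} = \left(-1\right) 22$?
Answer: $-1747$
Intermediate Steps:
$m{\left(O,k \right)} = -22$
$z = 80$ ($z = \left(-10\right) \left(-8\right) = 80$)
$m{\left(-22,7 \right)} z + 13 = \left(-22\right) 80 + 13 = -1760 + 13 = -1747$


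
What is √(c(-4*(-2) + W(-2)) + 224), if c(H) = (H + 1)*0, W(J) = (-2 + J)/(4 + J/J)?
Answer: 4*√14 ≈ 14.967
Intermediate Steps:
W(J) = -⅖ + J/5 (W(J) = (-2 + J)/(4 + 1) = (-2 + J)/5 = (-2 + J)*(⅕) = -⅖ + J/5)
c(H) = 0 (c(H) = (1 + H)*0 = 0)
√(c(-4*(-2) + W(-2)) + 224) = √(0 + 224) = √224 = 4*√14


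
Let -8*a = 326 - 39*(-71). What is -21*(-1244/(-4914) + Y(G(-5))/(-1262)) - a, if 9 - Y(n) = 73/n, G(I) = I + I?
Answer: 1127574527/2953080 ≈ 381.83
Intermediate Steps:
G(I) = 2*I
Y(n) = 9 - 73/n
a = -3095/8 (a = -(326 - 39*(-71))/8 = -(326 + 2769)/8 = -⅛*3095 = -3095/8 ≈ -386.88)
-21*(-1244/(-4914) + Y(G(-5))/(-1262)) - a = -21*(-1244/(-4914) + (9 - 73/(2*(-5)))/(-1262)) - 1*(-3095/8) = -21*(-1244*(-1/4914) + (9 - 73/(-10))*(-1/1262)) + 3095/8 = -21*(622/2457 + (9 - 73*(-⅒))*(-1/1262)) + 3095/8 = -21*(622/2457 + (9 + 73/10)*(-1/1262)) + 3095/8 = -21*(622/2457 + (163/10)*(-1/1262)) + 3095/8 = -21*(622/2457 - 163/12620) + 3095/8 = -21*7449149/31007340 + 3095/8 = -7449149/1476540 + 3095/8 = 1127574527/2953080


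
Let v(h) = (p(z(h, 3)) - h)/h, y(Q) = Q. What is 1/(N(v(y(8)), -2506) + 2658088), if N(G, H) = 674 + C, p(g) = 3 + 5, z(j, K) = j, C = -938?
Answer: 1/2657824 ≈ 3.7625e-7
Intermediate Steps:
p(g) = 8
v(h) = (8 - h)/h
N(G, H) = -264 (N(G, H) = 674 - 938 = -264)
1/(N(v(y(8)), -2506) + 2658088) = 1/(-264 + 2658088) = 1/2657824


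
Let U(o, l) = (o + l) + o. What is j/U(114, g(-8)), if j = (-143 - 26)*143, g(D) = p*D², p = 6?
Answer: -24167/612 ≈ -39.489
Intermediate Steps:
g(D) = 6*D²
U(o, l) = l + 2*o (U(o, l) = (l + o) + o = l + 2*o)
j = -24167 (j = -169*143 = -24167)
j/U(114, g(-8)) = -24167/(6*(-8)² + 2*114) = -24167/(6*64 + 228) = -24167/(384 + 228) = -24167/612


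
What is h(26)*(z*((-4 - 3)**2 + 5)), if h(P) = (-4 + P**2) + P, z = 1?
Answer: 37692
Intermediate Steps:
h(P) = -4 + P + P**2
h(26)*(z*((-4 - 3)**2 + 5)) = (-4 + 26 + 26**2)*(1*((-4 - 3)**2 + 5)) = (-4 + 26 + 676)*(1*((-7)**2 + 5)) = 698*(1*(49 + 5)) = 698*(1*54) = 698*54 = 37692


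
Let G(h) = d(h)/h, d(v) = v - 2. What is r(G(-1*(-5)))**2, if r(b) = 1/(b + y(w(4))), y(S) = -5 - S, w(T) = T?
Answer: 25/1764 ≈ 0.014172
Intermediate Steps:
d(v) = -2 + v
G(h) = (-2 + h)/h
r(b) = 1/(-9 + b) (r(b) = 1/(b + (-5 - 1*4)) = 1/(b + (-5 - 4)) = 1/(b - 9) = 1/(-9 + b))
r(G(-1*(-5)))**2 = (1/(-9 + (-2 - 1*(-5))/((-1*(-5)))))**2 = (1/(-9 + (-2 + 5)/5))**2 = (1/(-9 + (1/5)*3))**2 = (1/(-9 + 3/5))**2 = (1/(-42/5))**2 = (-5/42)**2 = 25/1764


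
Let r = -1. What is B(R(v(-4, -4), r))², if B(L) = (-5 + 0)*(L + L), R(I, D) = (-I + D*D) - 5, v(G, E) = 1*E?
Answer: 0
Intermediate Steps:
v(G, E) = E
R(I, D) = -5 + D² - I (R(I, D) = (-I + D²) - 5 = (D² - I) - 5 = -5 + D² - I)
B(L) = -10*L
B(R(v(-4, -4), r))² = (-10*(-5 + (-1)² - 1*(-4)))² = (-10*(-5 + 1 + 4))² = (-10*0)² = 0² = 0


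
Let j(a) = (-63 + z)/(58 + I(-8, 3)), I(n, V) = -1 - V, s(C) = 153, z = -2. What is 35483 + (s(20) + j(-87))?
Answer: 1924279/54 ≈ 35635.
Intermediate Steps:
j(a) = -65/54 (j(a) = (-63 - 2)/(58 + (-1 - 1*3)) = -65/(58 + (-1 - 3)) = -65/(58 - 4) = -65/54)
35483 + (s(20) + j(-87)) = 35483 + (153 - 65/54) = 35483 + 8197/54 = 1924279/54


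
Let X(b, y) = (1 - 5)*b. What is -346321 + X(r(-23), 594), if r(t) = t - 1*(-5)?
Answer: -346249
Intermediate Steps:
r(t) = 5 + t (r(t) = t + 5 = 5 + t)
X(b, y) = -4*b
-346321 + X(r(-23), 594) = -346321 - 4*(5 - 23) = -346321 - 4*(-18) = -346321 + 72 = -346249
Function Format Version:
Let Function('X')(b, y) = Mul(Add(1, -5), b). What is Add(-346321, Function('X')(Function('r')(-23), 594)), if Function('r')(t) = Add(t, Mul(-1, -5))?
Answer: -346249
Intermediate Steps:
Function('r')(t) = Add(5, t) (Function('r')(t) = Add(t, 5) = Add(5, t))
Function('X')(b, y) = Mul(-4, b)
Add(-346321, Function('X')(Function('r')(-23), 594)) = Add(-346321, Mul(-4, Add(5, -23))) = Add(-346321, Mul(-4, -18)) = Add(-346321, 72) = -346249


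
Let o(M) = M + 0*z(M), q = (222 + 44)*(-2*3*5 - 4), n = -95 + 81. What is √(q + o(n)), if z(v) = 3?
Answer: I*√9058 ≈ 95.174*I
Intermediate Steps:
n = -14
q = -9044 (q = 266*(-6*5 - 4) = 266*(-30 - 4) = 266*(-34) = -9044)
o(M) = M (o(M) = M + 0*3 = M + 0 = M)
√(q + o(n)) = √(-9044 - 14) = √(-9058) = I*√9058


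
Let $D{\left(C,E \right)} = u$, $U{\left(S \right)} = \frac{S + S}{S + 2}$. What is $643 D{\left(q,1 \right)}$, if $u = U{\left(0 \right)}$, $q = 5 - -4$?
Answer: $0$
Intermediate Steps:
$q = 9$ ($q = 5 + 4 = 9$)
$U{\left(S \right)} = \frac{2 S}{2 + S}$
$u = 0$ ($u = 2 \cdot 0 \frac{1}{2 + 0} = 2 \cdot 0 \cdot \frac{1}{2} = 0$)
$D{\left(C,E \right)} = 0$
$643 D{\left(q,1 \right)} = 643 \cdot 0 = 0$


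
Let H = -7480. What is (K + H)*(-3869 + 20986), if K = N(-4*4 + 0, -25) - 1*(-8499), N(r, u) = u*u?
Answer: 28140348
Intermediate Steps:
N(r, u) = u²
K = 9124 (K = (-25)² - 1*(-8499) = 625 + 8499 = 9124)
(K + H)*(-3869 + 20986) = (9124 - 7480)*(-3869 + 20986) = 1644*17117 = 28140348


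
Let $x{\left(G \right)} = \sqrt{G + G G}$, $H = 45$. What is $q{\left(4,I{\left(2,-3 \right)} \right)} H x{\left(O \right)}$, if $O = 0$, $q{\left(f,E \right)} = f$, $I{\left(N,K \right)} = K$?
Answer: $0$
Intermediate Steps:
$x{\left(G \right)} = \sqrt{G + G^{2}}$
$q{\left(4,I{\left(2,-3 \right)} \right)} H x{\left(O \right)} = 4 \cdot 45 \sqrt{0 \left(1 + 0\right)} = 180 \sqrt{0 \cdot 1} = 180 \sqrt{0} = 180 \cdot 0 = 0$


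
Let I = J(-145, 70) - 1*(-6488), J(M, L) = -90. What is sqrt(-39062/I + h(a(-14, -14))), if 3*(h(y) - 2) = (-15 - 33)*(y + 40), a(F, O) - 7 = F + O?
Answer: I*sqrt(3153027171)/3199 ≈ 17.553*I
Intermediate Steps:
a(F, O) = 7 + F + O (a(F, O) = 7 + (F + O) = 7 + F + O)
h(y) = -638 - 16*y (h(y) = 2 + ((-15 - 33)*(y + 40))/3 = 2 + (-48*(40 + y))/3 = 2 + (-1920 - 48*y)/3 = 2 + (-640 - 16*y) = -638 - 16*y)
I = 6398 (I = -90 - 1*(-6488) = -90 + 6488 = 6398)
sqrt(-39062/I + h(a(-14, -14))) = sqrt(-39062/6398 + (-638 - 16*(7 - 14 - 14))) = sqrt(-39062*1/6398 + (-638 - 16*(-21))) = sqrt(-19531/3199 + (-638 + 336)) = sqrt(-19531/3199 - 302) = sqrt(-985629/3199) = I*sqrt(3153027171)/3199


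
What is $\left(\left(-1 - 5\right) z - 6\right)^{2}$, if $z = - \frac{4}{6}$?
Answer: $4$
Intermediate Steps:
$z = - \frac{2}{3}$ ($z = \left(-4\right) \frac{1}{6} = - \frac{2}{3} \approx -0.66667$)
$\left(\left(-1 - 5\right) z - 6\right)^{2} = \left(\left(-1 - 5\right) \left(- \frac{2}{3}\right) - 6\right)^{2} = \left(\left(-6\right) \left(- \frac{2}{3}\right) - 6\right)^{2} = \left(4 - 6\right)^{2} = \left(-2\right)^{2} = 4$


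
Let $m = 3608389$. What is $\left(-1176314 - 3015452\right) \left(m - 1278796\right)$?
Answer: $-9765108731238$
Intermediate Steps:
$\left(-1176314 - 3015452\right) \left(m - 1278796\right) = \left(-1176314 - 3015452\right) \left(3608389 - 1278796\right) = \left(-4191766\right) 2329593 = -9765108731238$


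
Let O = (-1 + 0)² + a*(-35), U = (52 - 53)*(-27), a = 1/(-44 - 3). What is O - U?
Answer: -1187/47 ≈ -25.255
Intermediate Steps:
a = -1/47 (a = 1/(-47) = -1/47 ≈ -0.021277)
U = 27 (U = -1*(-27) = 27)
O = 82/47 (O = (-1 + 0)² - 1/47*(-35) = (-1)² + 35/47 = 1 + 35/47 = 82/47 ≈ 1.7447)
O - U = 82/47 - 1*27 = 82/47 - 27 = -1187/47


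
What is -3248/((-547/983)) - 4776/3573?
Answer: 3801734920/651477 ≈ 5835.6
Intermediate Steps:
-3248/((-547/983)) - 4776/3573 = -3248/((-547*1/983)) - 4776*1/3573 = -3248/(-547/983) - 1592/1191 = -3248*(-983/547) - 1592/1191 = 3192784/547 - 1592/1191 = 3801734920/651477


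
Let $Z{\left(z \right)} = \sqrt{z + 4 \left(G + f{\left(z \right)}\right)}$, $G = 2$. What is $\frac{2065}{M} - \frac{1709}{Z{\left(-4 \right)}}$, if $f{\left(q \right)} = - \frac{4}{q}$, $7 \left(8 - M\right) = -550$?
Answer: $\frac{14455}{606} - \frac{1709 \sqrt{2}}{4} \approx -580.37$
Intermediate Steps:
$M = \frac{606}{7}$ ($M = 8 - - \frac{550}{7} = 8 + \frac{550}{7} = \frac{606}{7} \approx 86.571$)
$Z{\left(z \right)} = \sqrt{8 + z - \frac{16}{z}}$ ($Z{\left(z \right)} = \sqrt{z + 4 \left(2 - \frac{4}{z}\right)} = \sqrt{z + \left(8 - \frac{16}{z}\right)} = \sqrt{8 + z - \frac{16}{z}}$)
$\frac{2065}{M} - \frac{1709}{Z{\left(-4 \right)}} = \frac{2065}{\frac{606}{7}} - \frac{1709}{\sqrt{8 - 4 - \frac{16}{-4}}} = 2065 \cdot \frac{7}{606} - \frac{1709}{\sqrt{8 - 4 - -4}} = \frac{14455}{606} - \frac{1709}{\sqrt{8 - 4 + 4}} = \frac{14455}{606} - \frac{1709}{\sqrt{8}} = \frac{14455}{606} - \frac{1709}{2 \sqrt{2}} = \frac{14455}{606} - 1709 \frac{\sqrt{2}}{4} = \frac{14455}{606} - \frac{1709 \sqrt{2}}{4}$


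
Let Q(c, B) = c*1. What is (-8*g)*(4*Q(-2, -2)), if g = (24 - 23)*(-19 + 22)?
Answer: 192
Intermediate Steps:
Q(c, B) = c
g = 3 (g = 1*3 = 3)
(-8*g)*(4*Q(-2, -2)) = (-8*3)*(4*(-2)) = -24*(-8) = 192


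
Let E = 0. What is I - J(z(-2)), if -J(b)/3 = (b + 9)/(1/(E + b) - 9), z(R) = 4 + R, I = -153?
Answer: -2667/17 ≈ -156.88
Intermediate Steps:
J(b) = -3*(9 + b)/(-9 + 1/b) (J(b) = -3*(b + 9)/(1/(0 + b) - 9) = -3*(9 + b)/(1/b - 9) = -3*(9 + b)/(-9 + 1/b))
I - J(z(-2)) = -153 - 3*(4 - 2)*(9 + (4 - 2))/(-1 + 9*(4 - 2)) = -153 - 3*2*(9 + 2)/(-1 + 9*2) = -153 - 3*2*11/(-1 + 18) = -153 - 3*2*11/17 = -153 - 1*66/17 = -153 - 66/17 = -2667/17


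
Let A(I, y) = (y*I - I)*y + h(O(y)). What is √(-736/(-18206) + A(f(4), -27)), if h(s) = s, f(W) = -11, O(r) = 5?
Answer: I*√688684415495/9103 ≈ 91.164*I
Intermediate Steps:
A(I, y) = 5 + y*(-I + I*y) (A(I, y) = (y*I - I)*y + 5 = (I*y - I)*y + 5 = (-I + I*y)*y + 5 = y*(-I + I*y) + 5 = 5 + y*(-I + I*y))
√(-736/(-18206) + A(f(4), -27)) = √(-736/(-18206) + (5 - 11*(-27)² - 1*(-11)*(-27))) = √(-736*(-1/18206) + (5 - 11*729 - 297)) = √(368/9103 + (5 - 8019 - 297)) = √(368/9103 - 8311) = √(-75654665/9103) = I*√688684415495/9103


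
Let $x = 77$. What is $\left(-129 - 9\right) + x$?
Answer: $-61$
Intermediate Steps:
$\left(-129 - 9\right) + x = \left(-129 - 9\right) + 77 = -138 + 77 = -61$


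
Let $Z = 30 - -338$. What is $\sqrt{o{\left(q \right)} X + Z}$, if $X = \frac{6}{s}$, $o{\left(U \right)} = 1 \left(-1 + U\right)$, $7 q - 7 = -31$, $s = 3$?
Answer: $\frac{\sqrt{17598}}{7} \approx 18.951$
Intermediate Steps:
$q = - \frac{24}{7}$ ($q = 1 + \frac{1}{7} \left(-31\right) = 1 - \frac{31}{7} = - \frac{24}{7} \approx -3.4286$)
$o{\left(U \right)} = -1 + U$
$X = 2$ ($X = \frac{6}{3} = 6 \cdot \frac{1}{3} = 2$)
$Z = 368$ ($Z = 30 + 338 = 368$)
$\sqrt{o{\left(q \right)} X + Z} = \sqrt{\left(-1 - \frac{24}{7}\right) 2 + 368} = \sqrt{\left(- \frac{31}{7}\right) 2 + 368} = \sqrt{- \frac{62}{7} + 368} = \sqrt{\frac{2514}{7}} = \frac{\sqrt{17598}}{7}$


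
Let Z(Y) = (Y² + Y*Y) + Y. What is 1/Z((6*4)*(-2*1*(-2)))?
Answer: 1/18528 ≈ 5.3972e-5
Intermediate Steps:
Z(Y) = Y + 2*Y² (Z(Y) = (Y² + Y²) + Y = 2*Y² + Y = Y + 2*Y²)
1/Z((6*4)*(-2*1*(-2))) = 1/(((6*4)*(-2*1*(-2)))*(1 + 2*((6*4)*(-2*1*(-2))))) = 1/((24*(-2*(-2)))*(1 + 2*(24*(-2*(-2))))) = 1/((24*4)*(1 + 2*(24*4))) = 1/(96*(1 + 2*96)) = 1/(96*(1 + 192)) = 1/(96*193) = 1/18528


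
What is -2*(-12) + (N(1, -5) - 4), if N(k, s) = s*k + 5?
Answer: 20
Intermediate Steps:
N(k, s) = 5 + k*s (N(k, s) = k*s + 5 = 5 + k*s)
-2*(-12) + (N(1, -5) - 4) = -2*(-12) + ((5 + 1*(-5)) - 4) = 24 + ((5 - 5) - 4) = 24 + (0 - 4) = 24 - 4 = 20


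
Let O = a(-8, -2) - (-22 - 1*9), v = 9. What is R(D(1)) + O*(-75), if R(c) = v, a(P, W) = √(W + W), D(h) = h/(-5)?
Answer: -2316 - 150*I ≈ -2316.0 - 150.0*I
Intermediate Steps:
D(h) = -h/5 (D(h) = h*(-⅕) = -h/5)
a(P, W) = √2*√W (a(P, W) = √(2*W) = √2*√W)
R(c) = 9
O = 31 + 2*I (O = √2*√(-2) - (-22 - 1*9) = √2*(I*√2) - (-22 - 9) = 2*I - 1*(-31) = 2*I + 31 = 31 + 2*I ≈ 31.0 + 2.0*I)
R(D(1)) + O*(-75) = 9 + (31 + 2*I)*(-75) = 9 + (-2325 - 150*I) = -2316 - 150*I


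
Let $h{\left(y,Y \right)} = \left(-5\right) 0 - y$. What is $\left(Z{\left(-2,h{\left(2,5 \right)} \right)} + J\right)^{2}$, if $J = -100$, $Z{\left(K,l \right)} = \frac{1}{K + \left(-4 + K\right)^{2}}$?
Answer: $\frac{11553201}{1156} \approx 9994.1$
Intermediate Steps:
$h{\left(y,Y \right)} = - y$ ($h{\left(y,Y \right)} = 0 - y = - y$)
$\left(Z{\left(-2,h{\left(2,5 \right)} \right)} + J\right)^{2} = \left(\frac{1}{-2 + \left(-4 - 2\right)^{2}} - 100\right)^{2} = \left(\frac{1}{-2 + \left(-6\right)^{2}} - 100\right)^{2} = \left(\frac{1}{-2 + 36} - 100\right)^{2} = \left(\frac{1}{34} - 100\right)^{2} = \left(- \frac{3399}{34}\right)^{2} = \frac{11553201}{1156}$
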